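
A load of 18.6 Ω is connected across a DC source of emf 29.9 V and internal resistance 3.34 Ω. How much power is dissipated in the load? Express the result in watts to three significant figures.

Load and internal resistance form a series loop — compute the loop current, then the load power via I²R.
I = ε / (r + R) = 29.9 / (3.34 + 18.6) = 1.363 A
P_load = I² R = (1.363)² × 18.6 = 34.54 W

34.5 W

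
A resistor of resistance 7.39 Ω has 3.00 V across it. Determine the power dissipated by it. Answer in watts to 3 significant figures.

V and R are stated; P = V²/R avoids computing the current.
P = (3.00 V)² / 7.39 Ω = 1.218 W

1.22 W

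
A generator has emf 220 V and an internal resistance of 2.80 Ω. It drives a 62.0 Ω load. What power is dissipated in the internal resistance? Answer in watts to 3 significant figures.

r is in series with the load, so it carries the full circuit current — the loss in it is I²r.
I = ε / (r + R) = 220 / (2.80 + 62.0) = 3.395 A
P_int = I² r = (3.395)² × 2.80 = 32.27 W

32.3 W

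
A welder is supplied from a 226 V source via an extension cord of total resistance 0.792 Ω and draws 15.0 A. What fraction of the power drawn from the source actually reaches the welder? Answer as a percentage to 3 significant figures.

The extension cord carries the full 15.0 A.
P_line = I² R_line = (15.00)² × 0.792 = 178.2 W
P_source = V I = 226 × 15.00 = 3390 W; P_load = 3212 W
η = P_load / P_source = 3212 / 3390 = 0.9474

94.7 %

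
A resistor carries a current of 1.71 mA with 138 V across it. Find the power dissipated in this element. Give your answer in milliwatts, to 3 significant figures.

236 mW

Since both terminal voltage and current are stated, P = V I gives the power in one step.
P = 138 V × 0.001710 A = 0.2360 W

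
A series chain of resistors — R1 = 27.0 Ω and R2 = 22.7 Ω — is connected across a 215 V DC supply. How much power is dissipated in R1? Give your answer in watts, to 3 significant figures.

Series elements share the same current, so find I first, then use P = I²R.
R_total = 27.0 + 22.7 = 49.70 Ω
I = V / R_total = 215 / 49.70 = 4.326 A
P_R1 = I² × R1 = (4.326)² × 27.0 = 505.3 W

505 W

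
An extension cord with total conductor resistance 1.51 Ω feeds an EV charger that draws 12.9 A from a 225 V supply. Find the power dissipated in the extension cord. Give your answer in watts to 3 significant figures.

251 W

The extension cord and load are in series, so the same current flows in both; the loss is I²R_line.
The extension cord carries the full 12.9 A.
P_line = I² R_line = (12.90)² × 1.51 = 251.3 W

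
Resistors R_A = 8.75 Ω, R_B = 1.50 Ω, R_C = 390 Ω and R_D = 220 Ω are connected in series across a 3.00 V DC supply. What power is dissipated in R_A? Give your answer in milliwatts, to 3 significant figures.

0.205 mW

In a series string the same current flows through every resistor — find that current, then P = I²R for the one we want.
R_total = 8.75 + 1.50 + 390 + 220 = 620.2 Ω
I = V / R_total = 3.00 / 620.2 = 0.004837 A
P_R_A = I² × R_A = (0.004837)² × 8.75 = 0.0002047 W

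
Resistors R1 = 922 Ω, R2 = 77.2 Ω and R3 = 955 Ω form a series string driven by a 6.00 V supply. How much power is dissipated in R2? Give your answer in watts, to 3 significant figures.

The current is common to all series resistors; compute it, then apply P = I²R for the target.
R_total = 922 + 77.2 + 955 = 1954 Ω
I = V / R_total = 6.00 / 1954 = 0.003070 A
P_R2 = I² × R2 = (0.003070)² × 77.2 = 0.0007277 W

0.000728 W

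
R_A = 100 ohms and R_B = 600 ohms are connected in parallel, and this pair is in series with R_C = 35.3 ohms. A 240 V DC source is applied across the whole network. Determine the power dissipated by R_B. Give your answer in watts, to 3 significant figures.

Collapse the R_A‖R_B pair into one equivalent R_p; then R_p and R_C form a series string.
R_p = (100×600)/(100+600) = 85.71 Ω
R_total = R_p + 35.3 = 85.71 + 35.3 = 121.0 Ω
I = V / R_total = 240 / 121.0 = 1.983 A
Voltage across the parallel pair: V_p = I × R_p = 1.983 × 85.71 = 170.0 V
R_B sits across V_p; its power is V_p²/R.
P_R_B = (170.0)² / 600 = 48.16 W

48.2 W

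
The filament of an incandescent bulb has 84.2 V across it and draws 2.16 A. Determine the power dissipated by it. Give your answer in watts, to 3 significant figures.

182 W

Both the voltage across and the current through the element are known, so P = V I applies directly.
P = 84.2 V × 2.160 A = 181.9 W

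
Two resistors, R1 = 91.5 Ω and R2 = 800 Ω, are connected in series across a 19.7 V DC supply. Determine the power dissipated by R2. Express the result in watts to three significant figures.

0.391 W

In a series string the same current flows through every resistor — find that current, then P = I²R for the one we want.
R_total = 91.5 + 800 = 891.5 Ω
I = V / R_total = 19.7 / 891.5 = 0.02210 A
P_R2 = I² × R2 = (0.02210)² × 800 = 0.3906 W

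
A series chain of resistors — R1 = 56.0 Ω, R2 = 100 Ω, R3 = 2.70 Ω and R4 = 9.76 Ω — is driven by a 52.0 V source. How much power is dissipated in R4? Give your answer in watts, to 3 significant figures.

0.930 W

Every series element carries the same I. Get I from the total resistance, then P = I² × R4.
R_total = 56.0 + 100 + 2.70 + 9.76 = 168.5 Ω
I = V / R_total = 52.0 / 168.5 = 0.3087 A
P_R4 = I² × R4 = (0.3087)² × 9.76 = 0.9300 W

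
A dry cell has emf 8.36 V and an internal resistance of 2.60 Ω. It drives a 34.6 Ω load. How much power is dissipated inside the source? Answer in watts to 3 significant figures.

0.131 W

r is in series with the load, so it carries the full circuit current — the loss in it is I²r.
I = ε / (r + R) = 8.36 / (2.60 + 34.6) = 0.2247 A
P_int = I² r = (0.2247)² × 2.60 = 0.1313 W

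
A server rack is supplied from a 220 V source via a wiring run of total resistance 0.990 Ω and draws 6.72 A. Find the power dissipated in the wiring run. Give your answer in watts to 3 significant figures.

The wiring run and load are in series, so the same current flows in both; the loss is I²R_line.
The wiring run carries the full 6.72 A.
P_line = I² R_line = (6.720)² × 0.990 = 44.71 W

44.7 W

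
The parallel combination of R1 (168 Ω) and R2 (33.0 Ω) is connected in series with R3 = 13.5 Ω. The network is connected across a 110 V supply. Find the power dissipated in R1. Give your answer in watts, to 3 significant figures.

Collapse the R1‖R2 pair into one equivalent R_p; then R_p and R3 form a series string.
R_p = (168×33.0)/(168+33.0) = 27.58 Ω
R_total = R_p + 13.5 = 27.58 + 13.5 = 41.08 Ω
I = V / R_total = 110 / 41.08 = 2.678 A
Voltage across the parallel pair: V_p = I × R_p = 2.678 × 27.58 = 73.85 V
R1 sits across V_p; its power is V_p²/R.
P_R1 = (73.85)² / 168 = 32.47 W

32.5 W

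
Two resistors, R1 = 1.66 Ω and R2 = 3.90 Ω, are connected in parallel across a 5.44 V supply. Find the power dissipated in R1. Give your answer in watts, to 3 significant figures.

17.8 W

Each parallel branch sees the full supply voltage, so P = V²/R applies directly to the target branch.
P_R1 = V² / R1 = (5.44)² / 1.66 Ω = 17.83 W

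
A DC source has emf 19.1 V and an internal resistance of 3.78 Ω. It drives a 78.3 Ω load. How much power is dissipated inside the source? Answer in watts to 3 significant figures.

0.205 W

The source's internal resistance is just another series element carrying I; its dissipation is I²r.
I = ε / (r + R) = 19.1 / (3.78 + 78.3) = 0.2327 A
P_int = I² r = (0.2327)² × 3.78 = 0.2047 W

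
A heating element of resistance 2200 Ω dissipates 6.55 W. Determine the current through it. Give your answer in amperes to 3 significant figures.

From P = V I = I²R = V²/R, with the two given quantities we get I = √(P / R).
I = √(6.55 / 2200) = 0.05456 A

0.0546 A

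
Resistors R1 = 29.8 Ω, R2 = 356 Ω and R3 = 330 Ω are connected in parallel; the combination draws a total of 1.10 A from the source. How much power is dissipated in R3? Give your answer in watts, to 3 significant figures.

2.36 W

Only the total current is stated, so first find the parallel equivalent to get the voltage across the combination.
1/R_eq = 1/29.8 + 1/356 + 1/330 ⇒ R_eq = 25.38 Ω
V = I_total × R_eq = 1.100 × 25.38 = 27.92 V
P_R3 = V² / R3 = (27.92)² / 330 = 2.362 W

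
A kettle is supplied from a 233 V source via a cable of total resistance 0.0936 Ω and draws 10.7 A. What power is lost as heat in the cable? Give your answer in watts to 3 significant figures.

The cable and load are in series, so the same current flows in both; the loss is I²R_line.
The cable carries the full 10.7 A.
P_line = I² R_line = (10.70)² × 0.0936 = 10.72 W

10.7 W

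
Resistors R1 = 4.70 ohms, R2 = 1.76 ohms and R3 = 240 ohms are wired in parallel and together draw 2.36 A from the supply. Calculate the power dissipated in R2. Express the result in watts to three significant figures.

5.13 W

The branches share the same voltage, but only the total current is given — find V from the equivalent resistance first.
1/R_eq = 1/4.70 + 1/1.76 + 1/240 ⇒ R_eq = 1.274 Ω
V = I_total × R_eq = 2.360 × 1.274 = 3.006 V
P_R2 = V² / R2 = (3.006)² / 1.76 = 5.134 W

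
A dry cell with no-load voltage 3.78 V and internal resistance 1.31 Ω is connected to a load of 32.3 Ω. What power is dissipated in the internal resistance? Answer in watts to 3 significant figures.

0.0166 W

The source's internal resistance is just another series element carrying I; its dissipation is I²r.
I = ε / (r + R) = 3.78 / (1.31 + 32.3) = 0.1125 A
P_int = I² r = (0.1125)² × 1.31 = 0.01657 W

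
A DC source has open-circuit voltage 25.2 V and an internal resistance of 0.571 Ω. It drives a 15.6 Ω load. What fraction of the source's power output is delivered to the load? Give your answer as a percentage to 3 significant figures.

The source delivers εI, of which I²R reaches the load and I²r is lost; since I is common, η = R/(R+r).
η = R / (R + r) = 15.6 / (15.6 + 0.571) = 0.9647

96.5 %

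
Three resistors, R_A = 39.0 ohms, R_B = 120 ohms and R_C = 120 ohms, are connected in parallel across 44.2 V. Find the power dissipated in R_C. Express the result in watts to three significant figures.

16.3 W

Every branch has 44.2 V across it, so for R_C the power is simply V²/R.
P_R_C = V² / R_C = (44.2)² / 120 Ω = 16.28 W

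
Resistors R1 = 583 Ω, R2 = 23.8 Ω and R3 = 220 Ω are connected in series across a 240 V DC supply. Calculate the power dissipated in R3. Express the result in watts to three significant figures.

The current is common to all series resistors; compute it, then apply P = I²R for the target.
R_total = 583 + 23.8 + 220 = 826.8 Ω
I = V / R_total = 240 / 826.8 = 0.2903 A
P_R3 = I² × R3 = (0.2903)² × 220 = 18.54 W

18.5 W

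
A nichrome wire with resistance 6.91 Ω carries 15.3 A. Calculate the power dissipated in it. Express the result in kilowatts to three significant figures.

1.62 kW

With I and R stated, P = I²R applies in one step.
P = (15.30 A)² × 6.91 Ω = 1618 W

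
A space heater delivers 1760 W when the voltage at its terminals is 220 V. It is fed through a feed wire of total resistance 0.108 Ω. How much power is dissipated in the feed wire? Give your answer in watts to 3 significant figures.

Line loss is just I²R for the cable — we know both I and R_line directly.
I = P / V = 1760 / 220 = 8.000 A through the feed wire.
P_line = I² R_line = (8.000)² × 0.108 = 6.912 W

6.91 W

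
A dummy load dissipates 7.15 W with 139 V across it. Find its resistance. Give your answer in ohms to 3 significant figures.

From P = V I = I²R = V²/R, with the two given quantities we get R = V² / P.
R = (139)² / 7.15 = 2702 Ω

2700 Ω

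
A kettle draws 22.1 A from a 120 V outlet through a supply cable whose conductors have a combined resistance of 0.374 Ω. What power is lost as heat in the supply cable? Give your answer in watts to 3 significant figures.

183 W

The supply cable and load are in series, so the same current flows in both; the loss is I²R_line.
The supply cable carries the full 22.1 A.
P_line = I² R_line = (22.10)² × 0.374 = 182.7 W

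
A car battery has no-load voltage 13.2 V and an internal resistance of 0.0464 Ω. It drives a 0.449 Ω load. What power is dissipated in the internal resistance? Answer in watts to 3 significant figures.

32.9 W

The internal resistance carries the same current as the load; P_int = I²r.
I = ε / (r + R) = 13.2 / (0.0464 + 0.449) = 26.65 A
P_int = I² r = (26.65)² × 0.0464 = 32.94 W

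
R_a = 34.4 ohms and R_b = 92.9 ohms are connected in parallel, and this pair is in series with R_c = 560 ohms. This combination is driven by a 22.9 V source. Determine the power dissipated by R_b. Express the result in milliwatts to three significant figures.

Reduce the parallel combination to a single R_p; the circuit then becomes R_p in series with the remaining resistor.
R_p = (34.4×92.9)/(34.4+92.9) = 25.10 Ω
R_total = R_p + 560 = 25.10 + 560 = 585.1 Ω
I = V / R_total = 22.9 / 585.1 = 0.03914 A
Voltage across the parallel pair: V_p = I × R_p = 0.03914 × 25.10 = 0.9825 V
R_b sits across V_p; its power is V_p²/R.
P_R_b = (0.9825)² / 92.9 = 0.01039 W

10.4 mW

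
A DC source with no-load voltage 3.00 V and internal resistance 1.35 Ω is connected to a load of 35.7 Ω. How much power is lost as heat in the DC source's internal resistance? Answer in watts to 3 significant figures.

The internal resistance carries the same current as the load; P_int = I²r.
I = ε / (r + R) = 3.00 / (1.35 + 35.7) = 0.08097 A
P_int = I² r = (0.08097)² × 1.35 = 0.008851 W

0.00885 W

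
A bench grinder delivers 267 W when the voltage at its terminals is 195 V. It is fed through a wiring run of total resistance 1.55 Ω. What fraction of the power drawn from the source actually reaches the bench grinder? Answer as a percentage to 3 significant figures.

I = P / V = 267 / 195 = 1.369 A through the wiring run.
P_line = I² R_line = (1.369)² × 1.55 = 2.906 W
P_source = P_load + P_line = 267.0 + 2.906 = 269.9 W
η = P_load / P_source = 267.0 / 269.9 = 0.9892

98.9 %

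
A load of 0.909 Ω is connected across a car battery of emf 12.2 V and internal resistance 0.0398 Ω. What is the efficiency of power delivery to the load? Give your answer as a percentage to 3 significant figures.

95.8 %

Both r and R carry the same current, so the power split is just the resistance split: η = R/(R+r).
η = R / (R + r) = 0.909 / (0.909 + 0.0398) = 0.9581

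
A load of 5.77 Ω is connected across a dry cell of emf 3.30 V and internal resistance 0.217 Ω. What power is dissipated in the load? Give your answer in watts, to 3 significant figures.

1.75 W

The internal resistance and the load are in series, so the same I flows through both; get I from ε/(r+R), then I²R for the load.
I = ε / (r + R) = 3.30 / (0.217 + 5.77) = 0.5512 A
P_load = I² R = (0.5512)² × 5.77 = 1.753 W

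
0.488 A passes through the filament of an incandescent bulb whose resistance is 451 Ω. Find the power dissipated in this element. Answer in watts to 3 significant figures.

107 W

The current through and the resistance of the element are both given; use P = I²R.
P = (0.4880 A)² × 451 Ω = 107.4 W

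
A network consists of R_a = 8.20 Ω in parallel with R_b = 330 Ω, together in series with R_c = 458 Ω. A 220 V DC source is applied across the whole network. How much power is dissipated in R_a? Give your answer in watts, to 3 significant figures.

1.74 W

First find R_p for the parallel pair, then treat R_p + R_c as a series loop.
R_p = (8.20×330)/(8.20+330) = 8.001 Ω
R_total = R_p + 458 = 8.001 + 458 = 466.0 Ω
I = V / R_total = 220 / 466.0 = 0.4721 A
Voltage across the parallel pair: V_p = I × R_p = 0.4721 × 8.001 = 3.777 V
Use P = V²/R for R_a with V = V_p.
P_R_a = (3.777)² / 8.20 = 1.740 W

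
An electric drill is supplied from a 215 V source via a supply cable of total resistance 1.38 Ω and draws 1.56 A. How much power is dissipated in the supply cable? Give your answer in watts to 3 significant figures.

Line loss is just I²R for the cable — we know both I and R_line directly.
The supply cable carries the full 1.56 A.
P_line = I² R_line = (1.560)² × 1.38 = 3.358 W

3.36 W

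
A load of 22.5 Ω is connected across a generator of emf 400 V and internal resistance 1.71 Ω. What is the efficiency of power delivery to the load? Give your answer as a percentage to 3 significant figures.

92.9 %

η = P_load/(P_load+P_int) = I²R/(I²R+I²r) = R/(R+r) — the I² cancels for series elements.
η = R / (R + r) = 22.5 / (22.5 + 1.71) = 0.9294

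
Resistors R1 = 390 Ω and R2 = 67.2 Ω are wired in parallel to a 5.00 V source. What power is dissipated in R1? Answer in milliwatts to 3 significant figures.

64.1 mW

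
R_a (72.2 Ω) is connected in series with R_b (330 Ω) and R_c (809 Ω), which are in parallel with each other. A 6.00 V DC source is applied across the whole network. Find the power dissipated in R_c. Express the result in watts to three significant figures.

Reduce the parallel pair to R_p first; the network is then a simple series string.
R_p = (330×809)/(330+809) = 234.4 Ω
R_total = 72.2 + 234.4 = 306.6 Ω
I = V / R_total = 6.00 / 306.6 = 0.01957 A
Voltage across the parallel pair: V_p = I × R_p = 0.01957 × 234.4 = 4.587 V
R_c is across V_p, so use P = V²/R for that branch.
P_R_c = (4.587)² / 809 = 0.02601 W

0.0260 W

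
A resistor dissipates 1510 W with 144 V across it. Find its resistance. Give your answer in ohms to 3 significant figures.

13.7 Ω

Inverting the appropriate power form: R = V² / P.
R = (144)² / 1510 = 13.73 Ω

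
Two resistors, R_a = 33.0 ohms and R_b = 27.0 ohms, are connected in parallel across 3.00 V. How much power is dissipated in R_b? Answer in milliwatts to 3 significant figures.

The supply voltage appears across each parallel branch — just use P = V²/R_b.
P_R_b = V² / R_b = (3.00)² / 27.0 Ω = 0.3333 W

333 mW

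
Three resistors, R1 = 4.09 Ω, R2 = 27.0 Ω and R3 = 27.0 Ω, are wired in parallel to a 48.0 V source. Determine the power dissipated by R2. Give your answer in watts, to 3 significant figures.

85.3 W

Every branch has 48.0 V across it, so for R2 the power is simply V²/R.
P_R2 = V² / R2 = (48.0)² / 27.0 Ω = 85.33 W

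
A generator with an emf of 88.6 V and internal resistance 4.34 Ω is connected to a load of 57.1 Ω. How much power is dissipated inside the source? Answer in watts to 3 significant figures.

The internal resistance carries the same current as the load; P_int = I²r.
I = ε / (r + R) = 88.6 / (4.34 + 57.1) = 1.442 A
P_int = I² r = (1.442)² × 4.34 = 9.025 W

9.03 W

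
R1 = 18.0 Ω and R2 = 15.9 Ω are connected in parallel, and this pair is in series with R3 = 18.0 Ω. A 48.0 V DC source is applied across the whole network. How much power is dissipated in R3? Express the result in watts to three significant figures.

59.3 W

Reduce the parallel combination to a single R_p; the circuit then becomes R_p in series with the remaining resistor.
R_p = (18.0×15.9)/(18.0+15.9) = 8.442 Ω
R_total = R_p + 18.0 = 8.442 + 18.0 = 26.44 Ω
I = V / R_total = 48.0 / 26.44 = 1.815 A
R3 carries the full series current, so P = I²R.
P_R3 = (1.815)² × 18.0 = 59.31 W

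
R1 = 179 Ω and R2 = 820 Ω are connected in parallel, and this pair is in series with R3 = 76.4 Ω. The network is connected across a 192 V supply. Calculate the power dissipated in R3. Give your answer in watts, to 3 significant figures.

Reduce the parallel combination to a single R_p; the circuit then becomes R_p in series with the remaining resistor.
R_p = (179×820)/(179+820) = 146.9 Ω
R_total = R_p + 76.4 = 146.9 + 76.4 = 223.3 Ω
I = V / R_total = 192 / 223.3 = 0.8597 A
All the supply current flows through R3; use P = I²R3.
P_R3 = (0.8597)² × 76.4 = 56.47 W

56.5 W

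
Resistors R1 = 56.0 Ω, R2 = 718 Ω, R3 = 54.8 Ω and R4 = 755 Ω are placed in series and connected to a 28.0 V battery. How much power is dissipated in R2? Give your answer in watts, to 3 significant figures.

Every series element carries the same I. Get I from the total resistance, then P = I² × R2.
R_total = 56.0 + 718 + 54.8 + 755 = 1584 Ω
I = V / R_total = 28.0 / 1584 = 0.01768 A
P_R2 = I² × R2 = (0.01768)² × 718 = 0.2244 W

0.224 W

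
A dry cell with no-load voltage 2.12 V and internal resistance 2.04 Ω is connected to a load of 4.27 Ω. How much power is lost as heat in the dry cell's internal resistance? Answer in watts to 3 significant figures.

0.230 W

Internal loss is I²r, with I set by the total series resistance r+R.
I = ε / (r + R) = 2.12 / (2.04 + 4.27) = 0.3360 A
P_int = I² r = (0.3360)² × 2.04 = 0.2303 W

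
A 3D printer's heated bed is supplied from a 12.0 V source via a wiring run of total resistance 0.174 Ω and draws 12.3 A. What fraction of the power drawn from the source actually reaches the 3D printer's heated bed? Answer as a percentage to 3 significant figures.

The wiring run carries the full 12.3 A.
P_line = I² R_line = (12.30)² × 0.174 = 26.32 W
P_source = V I = 12.0 × 12.30 = 147.6 W; P_load = 121.3 W
η = P_load / P_source = 121.3 / 147.6 = 0.8217

82.2 %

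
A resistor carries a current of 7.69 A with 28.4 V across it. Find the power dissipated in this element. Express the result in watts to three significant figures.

218 W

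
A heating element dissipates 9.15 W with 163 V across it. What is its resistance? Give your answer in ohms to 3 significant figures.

From P = V I = I²R = V²/R, with the two given quantities we get R = V² / P.
R = (163)² / 9.15 = 2904 Ω

2900 Ω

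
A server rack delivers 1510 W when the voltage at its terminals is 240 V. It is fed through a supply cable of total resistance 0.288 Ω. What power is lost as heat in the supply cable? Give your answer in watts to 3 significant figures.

Line loss is just I²R for the cable — we know both I and R_line directly.
I = P / V = 1510 / 240 = 6.292 A through the supply cable.
P_line = I² R_line = (6.292)² × 0.288 = 11.40 W

11.4 W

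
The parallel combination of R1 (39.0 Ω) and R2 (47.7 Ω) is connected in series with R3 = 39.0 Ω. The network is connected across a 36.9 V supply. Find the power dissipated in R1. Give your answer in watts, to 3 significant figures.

First find R_p for the parallel pair, then treat R_p + R3 as a series loop.
R_p = (39.0×47.7)/(39.0+47.7) = 21.46 Ω
R_total = R_p + 39.0 = 21.46 + 39.0 = 60.46 Ω
I = V / R_total = 36.9 / 60.46 = 0.6104 A
Voltage across the parallel pair: V_p = I × R_p = 0.6104 × 21.46 = 13.10 V
R1 has V_p across it, so P = V_p²/R1.
P_R1 = (13.10)² / 39.0 = 4.398 W

4.40 W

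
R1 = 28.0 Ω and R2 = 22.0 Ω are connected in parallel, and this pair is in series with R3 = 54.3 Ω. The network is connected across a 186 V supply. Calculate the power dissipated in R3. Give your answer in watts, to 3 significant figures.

423 W

Combine R1 and R2 into their parallel equivalent first, reducing the network to two series resistors.
R_p = (28.0×22.0)/(28.0+22.0) = 12.32 Ω
R_total = R_p + 54.3 = 12.32 + 54.3 = 66.62 Ω
I = V / R_total = 186 / 66.62 = 2.792 A
R3 carries the full series current, so P = I²R.
P_R3 = (2.792)² × 54.3 = 423.3 W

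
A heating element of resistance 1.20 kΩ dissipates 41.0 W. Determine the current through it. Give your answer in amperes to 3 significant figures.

Rearranging the power relation for the two known quantities gives I = √(P / R).
I = √(41.0 / 1200) = 0.1848 A

0.185 A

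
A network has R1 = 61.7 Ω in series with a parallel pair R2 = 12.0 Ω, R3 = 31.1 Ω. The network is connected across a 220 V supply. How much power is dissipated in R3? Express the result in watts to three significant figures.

23.6 W

First combine the parallel branches into one equivalent R_p, then R1 + R_p is a series pair.
R_p = (12.0×31.1)/(12.0+31.1) = 8.659 Ω
R_total = 61.7 + 8.659 = 70.36 Ω
I = V / R_total = 220 / 70.36 = 3.127 A
Voltage across the parallel pair: V_p = I × R_p = 3.127 × 8.659 = 27.07 V
R3 is across V_p, so use P = V²/R for that branch.
P_R3 = (27.07)² / 31.1 = 23.57 W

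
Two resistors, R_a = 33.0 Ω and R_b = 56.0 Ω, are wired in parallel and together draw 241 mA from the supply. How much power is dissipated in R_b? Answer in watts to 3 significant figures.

We need the common branch voltage; get it from I_total × R_eq, then P = V²/R for the branch.
1/R_eq = 1/33.0 + 1/56.0 ⇒ R_eq = 20.76 Ω
V = I_total × R_eq = 0.2410 × 20.76 = 5.004 V
P_R_b = V² / R_b = (5.004)² / 56.0 = 0.4472 W

0.447 W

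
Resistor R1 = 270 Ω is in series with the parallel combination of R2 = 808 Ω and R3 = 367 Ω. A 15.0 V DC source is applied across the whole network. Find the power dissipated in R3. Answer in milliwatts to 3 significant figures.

143 mW

Collapse R2‖R3 to a single equivalent, reducing the network to two series elements.
R_p = (808×367)/(808+367) = 252.4 Ω
R_total = 270 + 252.4 = 522.4 Ω
I = V / R_total = 15.0 / 522.4 = 0.02872 A
Voltage across the parallel pair: V_p = I × R_p = 0.02872 × 252.4 = 7.247 V
R3 is across V_p, so use P = V²/R for that branch.
P_R3 = (7.247)² / 367 = 0.1431 W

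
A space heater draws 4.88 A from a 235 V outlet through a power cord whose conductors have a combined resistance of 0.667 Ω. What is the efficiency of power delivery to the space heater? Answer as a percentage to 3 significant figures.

The power cord carries the full 4.88 A.
P_line = I² R_line = (4.880)² × 0.667 = 15.88 W
P_source = V I = 235 × 4.880 = 1147 W; P_load = 1131 W
η = P_load / P_source = 1131 / 1147 = 0.9861

98.6 %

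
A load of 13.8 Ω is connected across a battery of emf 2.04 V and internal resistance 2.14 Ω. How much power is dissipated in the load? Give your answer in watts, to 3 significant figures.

0.226 W

Find the circuit current first, then P = I²R for the load (series elements share I).
I = ε / (r + R) = 2.04 / (2.14 + 13.8) = 0.1280 A
P_load = I² R = (0.1280)² × 13.8 = 0.2260 W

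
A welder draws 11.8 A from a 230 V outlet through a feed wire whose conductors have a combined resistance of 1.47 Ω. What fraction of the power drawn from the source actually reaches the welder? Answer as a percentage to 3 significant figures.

The feed wire carries the full 11.8 A.
P_line = I² R_line = (11.80)² × 1.47 = 204.7 W
P_source = V I = 230 × 11.80 = 2714 W; P_load = 2509 W
η = P_load / P_source = 2509 / 2714 = 0.9246

92.5 %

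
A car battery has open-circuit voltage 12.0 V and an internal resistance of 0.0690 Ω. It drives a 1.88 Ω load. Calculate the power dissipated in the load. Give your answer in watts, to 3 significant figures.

71.3 W

Load and internal resistance form a series loop — compute the loop current, then the load power via I²R.
I = ε / (r + R) = 12.0 / (0.0690 + 1.88) = 6.157 A
P_load = I² R = (6.157)² × 1.88 = 71.27 W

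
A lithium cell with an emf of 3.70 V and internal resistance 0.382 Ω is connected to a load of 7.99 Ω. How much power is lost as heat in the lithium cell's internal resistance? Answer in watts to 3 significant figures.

0.0746 W

The source's internal resistance is just another series element carrying I; its dissipation is I²r.
I = ε / (r + R) = 3.70 / (0.382 + 7.99) = 0.4419 A
P_int = I² r = (0.4419)² × 0.382 = 0.07461 W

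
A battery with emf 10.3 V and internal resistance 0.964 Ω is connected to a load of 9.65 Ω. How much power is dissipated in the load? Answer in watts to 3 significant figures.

Load and internal resistance form a series loop — compute the loop current, then the load power via I²R.
I = ε / (r + R) = 10.3 / (0.964 + 9.65) = 0.9704 A
P_load = I² R = (0.9704)² × 9.65 = 9.087 W

9.09 W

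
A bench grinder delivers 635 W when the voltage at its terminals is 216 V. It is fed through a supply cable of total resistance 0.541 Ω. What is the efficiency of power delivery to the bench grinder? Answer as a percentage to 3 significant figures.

99.3 %

I = P / V = 635 / 216 = 2.940 A through the supply cable.
P_line = I² R_line = (2.940)² × 0.541 = 4.676 W
P_source = P_load + P_line = 635.0 + 4.676 = 639.7 W
η = P_load / P_source = 635.0 / 639.7 = 0.9927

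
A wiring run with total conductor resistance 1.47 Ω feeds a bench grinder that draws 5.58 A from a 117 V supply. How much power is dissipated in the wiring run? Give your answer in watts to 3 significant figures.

45.8 W

Only the current and the line resistance are needed for the I²R loss.
The wiring run carries the full 5.58 A.
P_line = I² R_line = (5.580)² × 1.47 = 45.77 W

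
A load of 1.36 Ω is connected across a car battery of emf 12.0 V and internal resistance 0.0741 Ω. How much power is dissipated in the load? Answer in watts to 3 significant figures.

95.2 W

With r and R in series, I = ε/(r+R); the load dissipates I²R.
I = ε / (r + R) = 12.0 / (0.0741 + 1.36) = 8.368 A
P_load = I² R = (8.368)² × 1.36 = 95.22 W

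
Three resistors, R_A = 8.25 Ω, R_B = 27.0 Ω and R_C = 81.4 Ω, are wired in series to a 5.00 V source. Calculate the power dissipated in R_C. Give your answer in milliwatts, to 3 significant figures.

150 mW

Series elements share the same current, so find I first, then use P = I²R.
R_total = 8.25 + 27.0 + 81.4 = 116.7 Ω
I = V / R_total = 5.00 / 116.7 = 0.04286 A
P_R_C = I² × R_C = (0.04286)² × 81.4 = 0.1496 W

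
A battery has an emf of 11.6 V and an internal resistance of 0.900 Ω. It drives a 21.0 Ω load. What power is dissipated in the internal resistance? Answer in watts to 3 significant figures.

0.253 W

The source's internal resistance is just another series element carrying I; its dissipation is I²r.
I = ε / (r + R) = 11.6 / (0.900 + 21.0) = 0.5297 A
P_int = I² r = (0.5297)² × 0.900 = 0.2525 W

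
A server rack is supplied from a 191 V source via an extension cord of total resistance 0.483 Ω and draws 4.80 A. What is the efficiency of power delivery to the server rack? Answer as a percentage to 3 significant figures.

The extension cord carries the full 4.80 A.
P_line = I² R_line = (4.800)² × 0.483 = 11.13 W
P_source = V I = 191 × 4.800 = 916.8 W; P_load = 905.7 W
η = P_load / P_source = 905.7 / 916.8 = 0.9879

98.8 %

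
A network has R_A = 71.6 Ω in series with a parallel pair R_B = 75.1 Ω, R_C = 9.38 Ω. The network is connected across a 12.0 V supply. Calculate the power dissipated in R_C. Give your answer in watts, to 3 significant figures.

0.167 W

Collapse R_B‖R_C to a single equivalent, reducing the network to two series elements.
R_p = (75.1×9.38)/(75.1+9.38) = 8.339 Ω
R_total = 71.6 + 8.339 = 79.94 Ω
I = V / R_total = 12.0 / 79.94 = 0.1501 A
Voltage across the parallel pair: V_p = I × R_p = 0.1501 × 8.339 = 1.252 V
R_C sees V_p directly, so P = V_p² / R_C.
P_R_C = (1.252)² / 9.38 = 0.1670 W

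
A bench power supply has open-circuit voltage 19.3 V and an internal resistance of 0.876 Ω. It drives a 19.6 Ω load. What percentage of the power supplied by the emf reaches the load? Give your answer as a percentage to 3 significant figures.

η = P_load/(P_load+P_int) = I²R/(I²R+I²r) = R/(R+r) — the I² cancels for series elements.
η = R / (R + r) = 19.6 / (19.6 + 0.876) = 0.9572

95.7 %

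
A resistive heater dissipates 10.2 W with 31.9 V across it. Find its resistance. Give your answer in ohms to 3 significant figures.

99.8 Ω

Rearranging the power relation for the two known quantities gives R = V² / P.
R = (31.9)² / 10.2 = 99.77 Ω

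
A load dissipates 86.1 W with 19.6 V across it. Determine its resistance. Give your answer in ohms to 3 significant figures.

4.46 Ω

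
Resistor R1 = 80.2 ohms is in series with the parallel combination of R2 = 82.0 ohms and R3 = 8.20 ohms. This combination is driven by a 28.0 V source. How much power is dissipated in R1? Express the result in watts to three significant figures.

8.18 W

Replace R2 and R3 with their parallel equivalent so the circuit becomes R1 in series with R_p.
R_p = (82.0×8.20)/(82.0+8.20) = 7.455 Ω
R_total = 80.2 + 7.455 = 87.65 Ω
I = V / R_total = 28.0 / 87.65 = 0.3194 A
All the current flows through R1; use P = I²R.
P_R1 = (0.3194)² × 80.2 = 8.184 W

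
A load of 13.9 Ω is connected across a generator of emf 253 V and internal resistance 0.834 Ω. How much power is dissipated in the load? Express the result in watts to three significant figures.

Load and internal resistance form a series loop — compute the loop current, then the load power via I²R.
I = ε / (r + R) = 253 / (0.834 + 13.9) = 17.17 A
P_load = I² R = (17.17)² × 13.9 = 4098 W

4100 W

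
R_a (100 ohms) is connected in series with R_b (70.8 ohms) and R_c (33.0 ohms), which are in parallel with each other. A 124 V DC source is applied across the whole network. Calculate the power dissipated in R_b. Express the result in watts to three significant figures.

Collapse R_b‖R_c to a single equivalent, reducing the network to two series elements.
R_p = (70.8×33.0)/(70.8+33.0) = 22.51 Ω
R_total = 100 + 22.51 = 122.5 Ω
I = V / R_total = 124 / 122.5 = 1.012 A
Voltage across the parallel pair: V_p = I × R_p = 1.012 × 22.51 = 22.78 V
R_b is across V_p, so use P = V²/R for that branch.
P_R_b = (22.78)² / 70.8 = 7.331 W

7.33 W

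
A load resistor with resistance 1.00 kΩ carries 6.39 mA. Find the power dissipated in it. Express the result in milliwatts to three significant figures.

40.8 mW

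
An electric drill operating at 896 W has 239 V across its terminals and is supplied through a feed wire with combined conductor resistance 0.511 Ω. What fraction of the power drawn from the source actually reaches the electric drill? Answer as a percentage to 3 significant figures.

I = P / V = 896 / 239 = 3.749 A through the feed wire.
P_line = I² R_line = (3.749)² × 0.511 = 7.182 W
P_source = P_load + P_line = 896.0 + 7.182 = 903.2 W
η = P_load / P_source = 896.0 / 903.2 = 0.9920

99.2 %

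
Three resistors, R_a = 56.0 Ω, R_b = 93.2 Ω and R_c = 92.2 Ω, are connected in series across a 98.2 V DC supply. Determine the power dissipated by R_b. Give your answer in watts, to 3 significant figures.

Every series element carries the same I. Get I from the total resistance, then P = I² × R_b.
R_total = 56.0 + 93.2 + 92.2 = 241.4 Ω
I = V / R_total = 98.2 / 241.4 = 0.4068 A
P_R_b = I² × R_b = (0.4068)² × 93.2 = 15.42 W

15.4 W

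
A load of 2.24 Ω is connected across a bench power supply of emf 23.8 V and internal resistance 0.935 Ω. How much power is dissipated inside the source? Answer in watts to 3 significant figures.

52.5 W

r is in series with the load, so it carries the full circuit current — the loss in it is I²r.
I = ε / (r + R) = 23.8 / (0.935 + 2.24) = 7.496 A
P_int = I² r = (7.496)² × 0.935 = 52.54 W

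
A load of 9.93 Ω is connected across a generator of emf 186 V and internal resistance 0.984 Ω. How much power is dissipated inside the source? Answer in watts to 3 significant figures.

The source's internal resistance is just another series element carrying I; its dissipation is I²r.
I = ε / (r + R) = 186 / (0.984 + 9.93) = 17.04 A
P_int = I² r = (17.04)² × 0.984 = 285.8 W

286 W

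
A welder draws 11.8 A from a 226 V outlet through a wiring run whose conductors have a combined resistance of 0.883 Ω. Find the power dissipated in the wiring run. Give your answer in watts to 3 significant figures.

The wiring run and load are in series, so the same current flows in both; the loss is I²R_line.
The wiring run carries the full 11.8 A.
P_line = I² R_line = (11.80)² × 0.883 = 122.9 W

123 W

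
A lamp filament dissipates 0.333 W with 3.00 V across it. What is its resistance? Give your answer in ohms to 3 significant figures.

27.0 Ω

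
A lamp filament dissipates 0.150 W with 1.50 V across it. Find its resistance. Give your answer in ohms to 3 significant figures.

15.0 Ω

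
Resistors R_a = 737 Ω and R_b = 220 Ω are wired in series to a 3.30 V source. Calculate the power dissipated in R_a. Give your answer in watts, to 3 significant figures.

0.00876 W

Every series element carries the same I. Get I from the total resistance, then P = I² × R_a.
R_total = 737 + 220 = 957.0 Ω
I = V / R_total = 3.30 / 957.0 = 0.003448 A
P_R_a = I² × R_a = (0.003448)² × 737 = 0.008763 W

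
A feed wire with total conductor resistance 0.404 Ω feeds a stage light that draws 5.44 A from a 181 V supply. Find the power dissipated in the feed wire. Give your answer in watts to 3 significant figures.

The feed wire and load are in series, so the same current flows in both; the loss is I²R_line.
The feed wire carries the full 5.44 A.
P_line = I² R_line = (5.440)² × 0.404 = 11.96 W

12.0 W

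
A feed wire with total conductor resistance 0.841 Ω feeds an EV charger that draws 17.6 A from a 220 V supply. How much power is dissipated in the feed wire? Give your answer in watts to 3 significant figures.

261 W

The feed wire and load are in series, so the same current flows in both; the loss is I²R_line.
The feed wire carries the full 17.6 A.
P_line = I² R_line = (17.60)² × 0.841 = 260.5 W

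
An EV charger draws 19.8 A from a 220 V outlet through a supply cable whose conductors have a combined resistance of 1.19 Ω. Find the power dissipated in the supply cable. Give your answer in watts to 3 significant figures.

The supply cable and load are in series, so the same current flows in both; the loss is I²R_line.
The supply cable carries the full 19.8 A.
P_line = I² R_line = (19.80)² × 1.19 = 466.5 W

467 W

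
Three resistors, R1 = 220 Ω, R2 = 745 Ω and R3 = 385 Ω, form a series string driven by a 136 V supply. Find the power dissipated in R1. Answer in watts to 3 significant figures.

Series elements share the same current, so find I first, then use P = I²R.
R_total = 220 + 745 + 385 = 1350 Ω
I = V / R_total = 136 / 1350 = 0.1007 A
P_R1 = I² × R1 = (0.1007)² × 220 = 2.233 W

2.23 W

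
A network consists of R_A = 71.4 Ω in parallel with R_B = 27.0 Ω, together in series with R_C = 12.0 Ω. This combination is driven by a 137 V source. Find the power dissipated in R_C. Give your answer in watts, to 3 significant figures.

Combine R_A and R_B into their parallel equivalent first, reducing the network to two series resistors.
R_p = (71.4×27.0)/(71.4+27.0) = 19.59 Ω
R_total = R_p + 12.0 = 19.59 + 12.0 = 31.59 Ω
I = V / R_total = 137 / 31.59 = 4.337 A
R_C is the series element, so its power is I²R.
P_R_C = (4.337)² × 12.0 = 225.7 W

226 W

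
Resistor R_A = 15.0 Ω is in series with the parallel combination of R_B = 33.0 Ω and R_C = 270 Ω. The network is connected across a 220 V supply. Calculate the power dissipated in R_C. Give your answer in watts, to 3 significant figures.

Replace R_B and R_C with their parallel equivalent so the circuit becomes R_A in series with R_p.
R_p = (33.0×270)/(33.0+270) = 29.41 Ω
R_total = 15.0 + 29.41 = 44.41 Ω
I = V / R_total = 220 / 44.41 = 4.954 A
Voltage across the parallel pair: V_p = I × R_p = 4.954 × 29.41 = 145.7 V
R_C is across V_p, so use P = V²/R for that branch.
P_R_C = (145.7)² / 270 = 78.61 W

78.6 W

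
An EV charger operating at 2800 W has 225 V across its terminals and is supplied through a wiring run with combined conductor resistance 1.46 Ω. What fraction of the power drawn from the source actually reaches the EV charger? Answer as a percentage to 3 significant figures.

I = P / V = 2800 / 225 = 12.44 A through the wiring run.
P_line = I² R_line = (12.44)² × 1.46 = 226.1 W
P_source = P_load + P_line = 2800 + 226.1 = 3026 W
η = P_load / P_source = 2800 / 3026 = 0.9253

92.5 %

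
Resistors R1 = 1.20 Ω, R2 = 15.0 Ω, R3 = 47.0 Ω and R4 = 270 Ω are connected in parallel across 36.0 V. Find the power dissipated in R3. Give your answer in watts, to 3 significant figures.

Each parallel branch sees the full supply voltage, so P = V²/R applies directly to the target branch.
P_R3 = V² / R3 = (36.0)² / 47.0 Ω = 27.57 W

27.6 W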